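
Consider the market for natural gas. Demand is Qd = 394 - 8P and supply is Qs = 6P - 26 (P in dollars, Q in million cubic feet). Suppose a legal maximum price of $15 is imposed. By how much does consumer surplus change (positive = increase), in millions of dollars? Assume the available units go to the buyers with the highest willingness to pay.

Setting quantity demanded equal to quantity supplied, 394 - 8P = 6P - 26, gives P* = 30 and Q* = 154.
The ceiling of 15 is below the equilibrium price 30, so it binds.
At P = 15: Qd = 394 - 8·15 = 274 and Qs = 6·15 - 26 = 64.
Consumer surplus without the control is ½ · (49.25 - 30) · 154 = 1482.25.
With the ceiling, 64 units are sold at 15 (assume they go to the highest-value buyers). The demand price at Q = 64 is 41.25, so CS = ½ · [(49.25 - 15) + (41.25 - 15)] · 64 = 1936.
Change in consumer surplus = 1936 - 1482.25 = 453.75.

453.75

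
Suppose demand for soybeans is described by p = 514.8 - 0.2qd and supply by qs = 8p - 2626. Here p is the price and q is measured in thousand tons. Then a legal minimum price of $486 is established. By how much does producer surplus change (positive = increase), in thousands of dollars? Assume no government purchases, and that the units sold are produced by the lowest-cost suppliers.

Rearranging demand gives qd = 2574 - 5p. Setting quantity demanded equal to quantity supplied, 2574 - 5p = 8p - 2626, gives p* = 400 and q* = 574.
The floor of 486 is above the equilibrium price 400, so it binds.
At p = 486: qd = 2574 - 5·486 = 144 and qs = 8·486 - 2626 = 1262.
Producer surplus without the control is ½ · (400 - 328.25) · 574 = 20592.25.
With the floor, 144 units are sold at 486. The supply price at q = 144 is 346.25, so PS = ½ · [(486 - 328.25) + (486 - 346.25)] · 144 = 21420.
Change in producer surplus = 21420 - 20592.25 = 827.75.

827.75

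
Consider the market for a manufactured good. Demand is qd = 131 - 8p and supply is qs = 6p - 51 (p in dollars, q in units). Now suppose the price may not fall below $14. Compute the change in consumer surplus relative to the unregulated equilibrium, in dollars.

Setting quantity demanded equal to quantity supplied, 131 - 8p = 6p - 51, gives p* = 13 and q* = 27.
Because the floor (14) lies above the market-clearing price, it is binding.
At p = 14: qd = 131 - 8·14 = 19 and qs = 6·14 - 51 = 33.
Consumer surplus without the control is ½ · (16.375 - 13) · 27 = 45.5625.
With the floor, consumers buy 19 units at 14, so CS = ½ · (16.375 - 14) · 19 = 22.5625.
Change in consumer surplus = 22.5625 - 45.5625 = -23.

-23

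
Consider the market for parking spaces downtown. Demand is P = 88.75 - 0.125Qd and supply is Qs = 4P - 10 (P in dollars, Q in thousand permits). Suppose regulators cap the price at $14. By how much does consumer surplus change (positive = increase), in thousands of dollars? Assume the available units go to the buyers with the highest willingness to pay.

Rearranging demand gives Qd = 710 - 8P. Equilibrium: 710 - 8P = 4P - 10, so 720 = 12P and P* = 60, Q* = 230.
The ceiling of 14 is below the equilibrium price 60, so it binds.
At P = 14: Qd = 710 - 8·14 = 598 and Qs = 4·14 - 10 = 46.
Consumer surplus without the control is ½ · (88.75 - 60) · 230 = 3306.25.
With the ceiling, 46 units are sold at 14 (assume they go to the highest-value buyers). The demand price at Q = 46 is 83, so CS = ½ · [(88.75 - 14) + (83 - 14)] · 46 = 3306.25.
Change in consumer surplus = 3306.25 - 3306.25 = 0.

0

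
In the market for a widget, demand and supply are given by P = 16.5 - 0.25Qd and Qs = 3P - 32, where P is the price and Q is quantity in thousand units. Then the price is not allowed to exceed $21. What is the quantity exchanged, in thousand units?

Rearranging demand gives Qd = 66 - 4P. Setting quantity demanded equal to quantity supplied, 66 - 4P = 3P - 32, gives P* = 14 and Q* = 10.
Since 21 is above P* = 14, the ceiling does not bind and the free-market outcome prevails.

10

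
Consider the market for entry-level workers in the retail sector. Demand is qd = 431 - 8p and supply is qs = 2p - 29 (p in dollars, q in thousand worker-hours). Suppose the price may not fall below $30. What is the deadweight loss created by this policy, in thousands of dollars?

Setting quantity demanded equal to quantity supplied, 431 - 8p = 2p - 29, gives p* = 46 and q* = 63.
The floor of 30 is below the equilibrium price 46, so it is not binding; the market clears at p* = 46, q* = 63.
Since the control does not bind, no trades are prevented and deadweight loss is zero.

0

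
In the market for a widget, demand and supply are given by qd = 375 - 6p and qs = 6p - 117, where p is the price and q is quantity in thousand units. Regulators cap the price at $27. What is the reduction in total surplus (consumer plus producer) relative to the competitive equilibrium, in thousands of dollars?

In a free market, 375 - 6p = 6p - 117 gives the equilibrium p* = 41, q* = 129.
Since 27 < 41, the ceiling is binding.
At p = 27: qd = 375 - 6·27 = 213 and qs = 6·27 - 117 = 45.
Quantity traded falls to 45. At q = 45 the demand price is (375 - 45)/6 = 55 and the supply price is (117 + 45)/6 = 27.
Deadweight loss = ½ · (55 - 27) · (129 - 45) = ½ · 28 · 84 = 1176.

1176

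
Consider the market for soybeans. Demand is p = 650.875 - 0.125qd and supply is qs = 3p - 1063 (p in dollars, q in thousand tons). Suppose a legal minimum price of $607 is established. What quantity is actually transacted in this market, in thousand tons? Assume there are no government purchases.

Rearranging demand gives qd = 5207 - 8p. Setting quantity demanded equal to quantity supplied, 5207 - 8p = 3p - 1063, gives p* = 570 and q* = 647.
The floor of 607 is above the equilibrium price 570, so it binds.
At p = 607: qd = 5207 - 8·607 = 351 and qs = 3·607 - 1063 = 758.
The quantity actually transacted is the short side, demand: 351.

351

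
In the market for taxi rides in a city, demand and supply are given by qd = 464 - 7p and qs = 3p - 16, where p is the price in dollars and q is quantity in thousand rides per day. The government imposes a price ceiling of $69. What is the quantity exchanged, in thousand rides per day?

128

Setting quantity demanded equal to quantity supplied, 464 - 7p = 3p - 16, gives p* = 48 and q* = 128.
Since 69 is above p* = 48, the ceiling does not bind and the free-market outcome prevails.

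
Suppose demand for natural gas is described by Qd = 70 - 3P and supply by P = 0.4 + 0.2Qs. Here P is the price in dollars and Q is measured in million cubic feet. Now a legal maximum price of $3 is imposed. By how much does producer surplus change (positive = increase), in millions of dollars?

Rearranging supply gives Qs = 5P - 2. Equilibrium: 70 - 3P = 5P - 2, so 72 = 8P and P* = 9, Q* = 43.
The ceiling of 3 is below the equilibrium price 9, so it binds.
At P = 3: Qd = 70 - 3·3 = 61 and Qs = 5·3 - 2 = 13.
Producer surplus without the control is ½ · (9 - 0.4) · 43 = 184.9.
With the ceiling, producers sell 13 units at 3, so PS = ½ · (3 - 0.4) · 13 = 16.9.
Change in producer surplus = 16.9 - 184.9 = -168.

-168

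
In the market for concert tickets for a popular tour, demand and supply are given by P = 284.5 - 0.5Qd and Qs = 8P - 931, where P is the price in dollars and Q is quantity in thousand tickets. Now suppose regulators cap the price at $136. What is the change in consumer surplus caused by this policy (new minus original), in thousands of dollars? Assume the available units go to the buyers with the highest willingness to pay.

Rearranging demand gives Qd = 569 - 2P. Equilibrium: 569 - 2P = 8P - 931, so 1500 = 10P and P* = 150, Q* = 269.
The ceiling of 136 is below the equilibrium price 150, so it binds.
At P = 136: Qd = 569 - 2·136 = 297 and Qs = 8·136 - 931 = 157.
Consumer surplus without the control is ½ · (284.5 - 150) · 269 = 18090.25.
With the ceiling, 157 units are sold at 136 (assume they go to the highest-value buyers). The demand price at Q = 157 is 206, so CS = ½ · [(284.5 - 136) + (206 - 136)] · 157 = 17152.25.
Change in consumer surplus = 17152.25 - 18090.25 = -938.

-938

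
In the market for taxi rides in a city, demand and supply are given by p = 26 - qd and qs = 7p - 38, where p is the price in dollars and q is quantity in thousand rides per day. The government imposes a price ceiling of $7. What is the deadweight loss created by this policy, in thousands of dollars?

Rearranging demand gives qd = 26 - p. Without the control the market clears where 26 - p = 7p - 38, i.e. p* = 8 and q* = 18.
Because the ceiling (7) lies below the market-clearing price, it is binding.
At p = 7: qd = 26 - 7 = 19 and qs = 7·7 - 38 = 11.
Quantity traded falls to 11. At q = 11 the demand price is 26 - 11 = 15 and the supply price is (38 + 11)/7 = 7.
Deadweight loss = ½ · (15 - 7) · (18 - 11) = ½ · 8 · 7 = 28.

28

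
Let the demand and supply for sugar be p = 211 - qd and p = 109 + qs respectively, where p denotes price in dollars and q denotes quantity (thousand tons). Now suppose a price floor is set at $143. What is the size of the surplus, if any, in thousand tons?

Rearranging demand gives qd = 211 - p; rearranging supply gives qs = p - 109. Setting quantity demanded equal to quantity supplied, 211 - p = p - 109, gives p* = 160 and q* = 51.
Since 143 is below p* = 160, the floor does not bind and the free-market outcome prevails.
Since the control does not bind, there is no surplus.

0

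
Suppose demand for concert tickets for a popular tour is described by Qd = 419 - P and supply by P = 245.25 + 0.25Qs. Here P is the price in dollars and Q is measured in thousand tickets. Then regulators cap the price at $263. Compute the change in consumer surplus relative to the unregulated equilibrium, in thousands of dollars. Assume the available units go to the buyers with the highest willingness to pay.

Rearranging supply gives Qs = 4P - 981. In a free market, 419 - P = 4P - 981 gives the equilibrium P* = 280, Q* = 139.
Because the ceiling (263) lies below the market-clearing price, it is binding.
At P = 263: Qd = 419 - 263 = 156 and Qs = 4·263 - 981 = 71.
Consumer surplus without the control is ½ · (419 - 280) · 139 = 9660.5.
With the ceiling, 71 units are sold at 263 (assume they go to the highest-value buyers). The demand price at Q = 71 is 348, so CS = ½ · [(419 - 263) + (348 - 263)] · 71 = 8555.5.
Change in consumer surplus = 8555.5 - 9660.5 = -1105.

-1105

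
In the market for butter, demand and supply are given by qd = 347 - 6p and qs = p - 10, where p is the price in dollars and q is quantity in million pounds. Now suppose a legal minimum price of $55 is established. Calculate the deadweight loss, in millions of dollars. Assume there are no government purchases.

336

In a free market, 347 - 6p = p - 10 gives the equilibrium p* = 51, q* = 41.
The floor of 55 is above the equilibrium price 51, so it binds.
At p = 55: qd = 347 - 6·55 = 17 and qs = 55 - 10 = 45.
Quantity traded falls to 17. At q = 17 the demand price is (347 - 17)/6 = 55 and the supply price is 10 + 17 = 27.
Deadweight loss = ½ · (55 - 27) · (41 - 17) = ½ · 28 · 24 = 336.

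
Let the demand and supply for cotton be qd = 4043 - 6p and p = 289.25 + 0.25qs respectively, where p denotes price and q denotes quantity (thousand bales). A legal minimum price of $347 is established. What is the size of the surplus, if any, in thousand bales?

0

Rearranging supply gives qs = 4p - 1157. Without the control the market clears where 4043 - 6p = 4p - 1157, i.e. p* = 520 and q* = 923.
The floor of 347 is below the equilibrium price 520, so it is not binding; the market clears at p* = 520, q* = 923.
Since the control does not bind, there is no surplus.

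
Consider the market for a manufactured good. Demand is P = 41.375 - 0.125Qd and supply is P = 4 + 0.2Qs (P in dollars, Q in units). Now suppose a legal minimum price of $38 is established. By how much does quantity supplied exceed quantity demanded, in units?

Rearranging demand gives Qd = 331 - 8P; rearranging supply gives Qs = 5P - 20. In a free market, 331 - 8P = 5P - 20 gives the equilibrium P* = 27, Q* = 115.
Since 38 > 27, the floor is binding.
At P = 38: Qd = 331 - 8·38 = 27 and Qs = 5·38 - 20 = 170.
Surplus = Qs - Qd = 170 - 27 = 143.

143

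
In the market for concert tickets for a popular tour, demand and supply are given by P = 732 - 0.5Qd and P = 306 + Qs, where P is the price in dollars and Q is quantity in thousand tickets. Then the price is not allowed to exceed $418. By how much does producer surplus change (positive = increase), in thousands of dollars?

Rearranging demand gives Qd = 1464 - 2P; rearranging supply gives Qs = P - 306. Without the control the market clears where 1464 - 2P = P - 306, i.e. P* = 590 and Q* = 284.
Because the ceiling (418) lies below the market-clearing price, it is binding.
At P = 418: Qd = 1464 - 2·418 = 628 and Qs = 418 - 306 = 112.
Producer surplus without the control is ½ · (590 - 306) · 284 = 40328.
With the ceiling, producers sell 112 units at 418, so PS = ½ · (418 - 306) · 112 = 6272.
Change in producer surplus = 6272 - 40328 = -34056.

-34056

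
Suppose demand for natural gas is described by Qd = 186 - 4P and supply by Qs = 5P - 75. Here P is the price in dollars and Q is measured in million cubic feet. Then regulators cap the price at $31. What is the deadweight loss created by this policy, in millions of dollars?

0

Equilibrium: 186 - 4P = 5P - 75, so 261 = 9P and P* = 29, Q* = 70.
The ceiling of 31 is above the equilibrium price 29, so it is not binding; the market clears at P* = 29, Q* = 70.
Since the control does not bind, no trades are prevented and deadweight loss is zero.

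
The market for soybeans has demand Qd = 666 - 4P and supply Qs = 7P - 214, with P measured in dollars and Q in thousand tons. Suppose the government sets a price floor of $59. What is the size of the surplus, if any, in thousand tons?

Without the control the market clears where 666 - 4P = 7P - 214, i.e. P* = 80 and Q* = 346.
The floor of 59 is below the equilibrium price 80, so it is not binding; the market clears at P* = 80, Q* = 346.
Since the control does not bind, there is no surplus.

0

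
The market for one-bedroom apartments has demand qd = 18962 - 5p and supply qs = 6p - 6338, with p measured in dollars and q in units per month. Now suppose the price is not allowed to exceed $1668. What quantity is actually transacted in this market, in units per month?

3670

Setting quantity demanded equal to quantity supplied, 18962 - 5p = 6p - 6338, gives p* = 2300 and q* = 7462.
Because the ceiling (1668) lies below the market-clearing price, it is binding.
At p = 1668: qd = 18962 - 5·1668 = 10622 and qs = 6·1668 - 6338 = 3670.
The quantity actually transacted is the short side, supply: 3670.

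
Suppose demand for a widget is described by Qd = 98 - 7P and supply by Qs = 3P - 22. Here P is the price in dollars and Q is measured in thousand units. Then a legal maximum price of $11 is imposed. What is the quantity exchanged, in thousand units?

Without the control the market clears where 98 - 7P = 3P - 22, i.e. P* = 12 and Q* = 14.
Since 11 < 12, the ceiling is binding.
At P = 11: Qd = 98 - 7·11 = 21 and Qs = 3·11 - 22 = 11.
The quantity actually transacted is the short side, supply: 11.

11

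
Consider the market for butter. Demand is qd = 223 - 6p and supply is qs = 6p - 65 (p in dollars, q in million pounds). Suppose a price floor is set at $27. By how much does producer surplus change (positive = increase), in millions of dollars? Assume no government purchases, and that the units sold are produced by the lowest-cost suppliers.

156

Equilibrium: 223 - 6p = 6p - 65, so 288 = 12p and p* = 24, q* = 79.
Because the floor (27) lies above the market-clearing price, it is binding.
At p = 27: qd = 223 - 6·27 = 61 and qs = 6·27 - 65 = 97.
Producer surplus without the control is ½ · (24 - 65/6) · 79 = 6241/12.
With the floor, 61 units are sold at 27. The supply price at q = 61 is 21, so PS = ½ · [(27 - 65/6) + (27 - 21)] · 61 = 8113/12.
Change in producer surplus = 8113/12 - 6241/12 = 156.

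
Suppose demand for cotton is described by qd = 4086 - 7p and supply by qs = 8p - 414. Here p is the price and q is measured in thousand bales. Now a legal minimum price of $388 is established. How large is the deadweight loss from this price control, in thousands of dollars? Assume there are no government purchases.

50820

Equilibrium: 4086 - 7p = 8p - 414, so 4500 = 15p and p* = 300, q* = 1986.
Since 388 > 300, the floor is binding.
At p = 388: qd = 4086 - 7·388 = 1370 and qs = 8·388 - 414 = 2690.
Quantity traded falls to 1370. At q = 1370 the demand price is (4086 - 1370)/7 = 388 and the supply price is (414 + 1370)/8 = 223.
Deadweight loss = ½ · (388 - 223) · (1986 - 1370) = ½ · 165 · 616 = 50820.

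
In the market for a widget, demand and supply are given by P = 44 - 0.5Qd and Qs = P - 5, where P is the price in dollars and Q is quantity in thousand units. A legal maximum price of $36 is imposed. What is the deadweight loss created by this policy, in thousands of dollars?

Rearranging demand gives Qd = 88 - 2P. Without the control the market clears where 88 - 2P = P - 5, i.e. P* = 31 and Q* = 26.
Since 36 is above P* = 31, the ceiling does not bind and the free-market outcome prevails.
Since the control does not bind, no trades are prevented and deadweight loss is zero.

0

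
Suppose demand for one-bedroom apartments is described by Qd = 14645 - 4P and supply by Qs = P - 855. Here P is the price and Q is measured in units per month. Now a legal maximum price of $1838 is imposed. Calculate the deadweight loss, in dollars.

995402.5

Setting quantity demanded equal to quantity supplied, 14645 - 4P = P - 855, gives P* = 3100 and Q* = 2245.
Because the ceiling (1838) lies below the market-clearing price, it is binding.
At P = 1838: Qd = 14645 - 4·1838 = 7293 and Qs = 1838 - 855 = 983.
Quantity traded falls to 983. At Q = 983 the demand price is (14645 - 983)/4 = 3415.5 and the supply price is 855 + 983 = 1838.
Deadweight loss = ½ · (3415.5 - 1838) · (2245 - 983) = ½ · 1577.5 · 1262 = 995402.5.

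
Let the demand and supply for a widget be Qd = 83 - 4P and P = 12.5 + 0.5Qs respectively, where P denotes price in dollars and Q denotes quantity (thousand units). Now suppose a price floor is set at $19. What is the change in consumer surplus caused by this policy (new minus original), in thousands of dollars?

Rearranging supply gives Qs = 2P - 25. Without the control the market clears where 83 - 4P = 2P - 25, i.e. P* = 18 and Q* = 11.
Since 19 > 18, the floor is binding.
At P = 19: Qd = 83 - 4·19 = 7 and Qs = 2·19 - 25 = 13.
Consumer surplus without the control is ½ · (20.75 - 18) · 11 = 15.125.
With the floor, consumers buy 7 units at 19, so CS = ½ · (20.75 - 19) · 7 = 6.125.
Change in consumer surplus = 6.125 - 15.125 = -9.

-9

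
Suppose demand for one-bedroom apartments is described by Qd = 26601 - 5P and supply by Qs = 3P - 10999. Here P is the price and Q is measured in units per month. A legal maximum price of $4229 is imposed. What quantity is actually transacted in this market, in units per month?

Equilibrium: 26601 - 5P = 3P - 10999, so 37600 = 8P and P* = 4700, Q* = 3101.
Because the ceiling (4229) lies below the market-clearing price, it is binding.
At P = 4229: Qd = 26601 - 5·4229 = 5456 and Qs = 3·4229 - 10999 = 1688.
The quantity actually transacted is the short side, supply: 1688.

1688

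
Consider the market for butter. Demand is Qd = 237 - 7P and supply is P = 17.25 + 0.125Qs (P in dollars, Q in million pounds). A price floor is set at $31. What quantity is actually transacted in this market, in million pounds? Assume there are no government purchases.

20

Rearranging supply gives Qs = 8P - 138. Setting quantity demanded equal to quantity supplied, 237 - 7P = 8P - 138, gives P* = 25 and Q* = 62.
Because the floor (31) lies above the market-clearing price, it is binding.
At P = 31: Qd = 237 - 7·31 = 20 and Qs = 8·31 - 138 = 110.
The quantity actually transacted is the short side, demand: 20.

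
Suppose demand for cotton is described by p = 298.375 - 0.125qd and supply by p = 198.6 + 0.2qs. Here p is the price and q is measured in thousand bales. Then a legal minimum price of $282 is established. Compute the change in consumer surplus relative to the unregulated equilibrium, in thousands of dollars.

Rearranging demand gives qd = 2387 - 8p; rearranging supply gives qs = 5p - 993. Equilibrium: 2387 - 8p = 5p - 993, so 3380 = 13p and p* = 260, q* = 307.
Because the floor (282) lies above the market-clearing price, it is binding.
At p = 282: qd = 2387 - 8·282 = 131 and qs = 5·282 - 993 = 417.
Consumer surplus without the control is ½ · (298.375 - 260) · 307 = 5890.5625.
With the floor, consumers buy 131 units at 282, so CS = ½ · (298.375 - 282) · 131 = 1072.5625.
Change in consumer surplus = 1072.5625 - 5890.5625 = -4818.

-4818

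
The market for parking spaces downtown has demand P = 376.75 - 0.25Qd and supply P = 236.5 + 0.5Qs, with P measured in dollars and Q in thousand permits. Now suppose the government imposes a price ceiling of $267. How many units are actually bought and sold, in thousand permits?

61

Rearranging demand gives Qd = 1507 - 4P; rearranging supply gives Qs = 2P - 473. Equilibrium: 1507 - 4P = 2P - 473, so 1980 = 6P and P* = 330, Q* = 187.
Since 267 < 330, the ceiling is binding.
At P = 267: Qd = 1507 - 4·267 = 439 and Qs = 2·267 - 473 = 61.
The quantity actually transacted is the short side, supply: 61.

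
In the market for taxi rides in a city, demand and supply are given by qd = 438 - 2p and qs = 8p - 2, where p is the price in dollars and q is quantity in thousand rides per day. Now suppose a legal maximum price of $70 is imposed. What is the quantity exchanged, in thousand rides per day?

350

Setting quantity demanded equal to quantity supplied, 438 - 2p = 8p - 2, gives p* = 44 and q* = 350.
The ceiling of 70 is above the equilibrium price 44, so it is not binding; the market clears at p* = 44, q* = 350.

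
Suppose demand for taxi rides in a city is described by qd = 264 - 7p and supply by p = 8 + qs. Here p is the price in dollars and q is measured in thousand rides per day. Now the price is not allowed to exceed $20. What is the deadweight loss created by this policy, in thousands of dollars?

112

Rearranging supply gives qs = p - 8. Without the control the market clears where 264 - 7p = p - 8, i.e. p* = 34 and q* = 26.
Since 20 < 34, the ceiling is binding.
At p = 20: qd = 264 - 7·20 = 124 and qs = 20 - 8 = 12.
Quantity traded falls to 12. At q = 12 the demand price is (264 - 12)/7 = 36 and the supply price is 8 + 12 = 20.
Deadweight loss = ½ · (36 - 20) · (26 - 12) = ½ · 16 · 14 = 112.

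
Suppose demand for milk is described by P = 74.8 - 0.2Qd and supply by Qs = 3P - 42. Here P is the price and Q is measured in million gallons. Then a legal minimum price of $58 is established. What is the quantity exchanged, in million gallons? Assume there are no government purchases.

Rearranging demand gives Qd = 374 - 5P. In a free market, 374 - 5P = 3P - 42 gives the equilibrium P* = 52, Q* = 114.
Since 58 > 52, the floor is binding.
At P = 58: Qd = 374 - 5·58 = 84 and Qs = 3·58 - 42 = 132.
The quantity actually transacted is the short side, demand: 84.

84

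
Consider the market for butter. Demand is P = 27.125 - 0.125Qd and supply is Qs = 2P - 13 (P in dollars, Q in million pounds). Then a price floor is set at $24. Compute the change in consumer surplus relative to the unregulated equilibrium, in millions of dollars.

Rearranging demand gives Qd = 217 - 8P. Equilibrium: 217 - 8P = 2P - 13, so 230 = 10P and P* = 23, Q* = 33.
The floor of 24 is above the equilibrium price 23, so it binds.
At P = 24: Qd = 217 - 8·24 = 25 and Qs = 2·24 - 13 = 35.
Consumer surplus without the control is ½ · (27.125 - 23) · 33 = 68.0625.
With the floor, consumers buy 25 units at 24, so CS = ½ · (27.125 - 24) · 25 = 39.0625.
Change in consumer surplus = 39.0625 - 68.0625 = -29.

-29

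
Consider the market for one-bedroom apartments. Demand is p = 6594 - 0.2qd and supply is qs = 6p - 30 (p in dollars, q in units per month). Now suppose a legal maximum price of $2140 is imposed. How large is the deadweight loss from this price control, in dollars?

4881360

Rearranging demand gives qd = 32970 - 5p. Setting quantity demanded equal to quantity supplied, 32970 - 5p = 6p - 30, gives p* = 3000 and q* = 17970.
Since 2140 < 3000, the ceiling is binding.
At p = 2140: qd = 32970 - 5·2140 = 22270 and qs = 6·2140 - 30 = 12810.
Quantity traded falls to 12810. At q = 12810 the demand price is (32970 - 12810)/5 = 4032 and the supply price is (30 + 12810)/6 = 2140.
Deadweight loss = ½ · (4032 - 2140) · (17970 - 12810) = ½ · 1892 · 5160 = 4881360.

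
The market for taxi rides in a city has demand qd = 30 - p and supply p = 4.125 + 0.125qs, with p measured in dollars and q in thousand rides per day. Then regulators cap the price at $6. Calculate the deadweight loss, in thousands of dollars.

36

Rearranging supply gives qs = 8p - 33. Without the control the market clears where 30 - p = 8p - 33, i.e. p* = 7 and q* = 23.
The ceiling of 6 is below the equilibrium price 7, so it binds.
At p = 6: qd = 30 - 6 = 24 and qs = 8·6 - 33 = 15.
Quantity traded falls to 15. At q = 15 the demand price is 30 - 15 = 15 and the supply price is (33 + 15)/8 = 6.
Deadweight loss = ½ · (15 - 6) · (23 - 15) = ½ · 9 · 8 = 36.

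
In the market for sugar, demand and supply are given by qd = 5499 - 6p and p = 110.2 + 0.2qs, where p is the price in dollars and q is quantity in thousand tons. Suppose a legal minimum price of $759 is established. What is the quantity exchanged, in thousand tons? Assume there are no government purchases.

Rearranging supply gives qs = 5p - 551. Without the control the market clears where 5499 - 6p = 5p - 551, i.e. p* = 550 and q* = 2199.
Because the floor (759) lies above the market-clearing price, it is binding.
At p = 759: qd = 5499 - 6·759 = 945 and qs = 5·759 - 551 = 3244.
The quantity actually transacted is the short side, demand: 945.

945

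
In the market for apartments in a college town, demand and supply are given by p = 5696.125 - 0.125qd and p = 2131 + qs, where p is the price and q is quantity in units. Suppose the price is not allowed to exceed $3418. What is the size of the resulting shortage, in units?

Rearranging demand gives qd = 45569 - 8p; rearranging supply gives qs = p - 2131. In a free market, 45569 - 8p = p - 2131 gives the equilibrium p* = 5300, q* = 3169.
Because the ceiling (3418) lies below the market-clearing price, it is binding.
At p = 3418: qd = 45569 - 8·3418 = 18225 and qs = 3418 - 2131 = 1287.
Shortage = qd - qs = 18225 - 1287 = 16938.

16938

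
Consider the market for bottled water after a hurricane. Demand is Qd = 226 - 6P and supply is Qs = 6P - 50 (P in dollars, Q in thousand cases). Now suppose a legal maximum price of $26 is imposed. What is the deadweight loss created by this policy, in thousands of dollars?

0

In a free market, 226 - 6P = 6P - 50 gives the equilibrium P* = 23, Q* = 88.
Since 26 is above P* = 23, the ceiling does not bind and the free-market outcome prevails.
Since the control does not bind, no trades are prevented and deadweight loss is zero.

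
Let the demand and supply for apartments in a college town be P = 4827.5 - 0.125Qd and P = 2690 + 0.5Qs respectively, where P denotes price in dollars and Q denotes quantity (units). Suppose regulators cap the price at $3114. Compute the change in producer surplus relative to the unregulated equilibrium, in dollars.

-2744324

Rearranging demand gives Qd = 38620 - 8P; rearranging supply gives Qs = 2P - 5380. Without the control the market clears where 38620 - 8P = 2P - 5380, i.e. P* = 4400 and Q* = 3420.
Since 3114 < 4400, the ceiling is binding.
At P = 3114: Qd = 38620 - 8·3114 = 13708 and Qs = 2·3114 - 5380 = 848.
Producer surplus without the control is ½ · (4400 - 2690) · 3420 = 2924100.
With the ceiling, producers sell 848 units at 3114, so PS = ½ · (3114 - 2690) · 848 = 179776.
Change in producer surplus = 179776 - 2924100 = -2744324.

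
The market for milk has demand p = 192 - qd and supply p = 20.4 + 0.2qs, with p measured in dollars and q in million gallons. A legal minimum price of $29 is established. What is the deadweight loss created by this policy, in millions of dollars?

0

Rearranging demand gives qd = 192 - p; rearranging supply gives qs = 5p - 102. Setting quantity demanded equal to quantity supplied, 192 - p = 5p - 102, gives p* = 49 and q* = 143.
Since 29 is below p* = 49, the floor does not bind and the free-market outcome prevails.
Since the control does not bind, no trades are prevented and deadweight loss is zero.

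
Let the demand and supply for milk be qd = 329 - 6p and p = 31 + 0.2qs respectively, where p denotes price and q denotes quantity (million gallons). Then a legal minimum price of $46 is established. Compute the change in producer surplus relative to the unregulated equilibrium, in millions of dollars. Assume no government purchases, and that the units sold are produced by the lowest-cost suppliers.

Rearranging supply gives qs = 5p - 155. Without the control the market clears where 329 - 6p = 5p - 155, i.e. p* = 44 and q* = 65.
Since 46 > 44, the floor is binding.
At p = 46: qd = 329 - 6·46 = 53 and qs = 5·46 - 155 = 75.
Producer surplus without the control is ½ · (44 - 31) · 65 = 422.5.
With the floor, 53 units are sold at 46. The supply price at q = 53 is 41.6, so PS = ½ · [(46 - 31) + (46 - 41.6)] · 53 = 514.1.
Change in producer surplus = 514.1 - 422.5 = 91.6.

91.6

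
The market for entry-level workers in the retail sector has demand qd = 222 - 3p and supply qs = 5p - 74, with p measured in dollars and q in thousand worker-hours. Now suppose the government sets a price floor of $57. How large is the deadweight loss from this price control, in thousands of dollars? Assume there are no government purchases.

In a free market, 222 - 3p = 5p - 74 gives the equilibrium p* = 37, q* = 111.
The floor of 57 is above the equilibrium price 37, so it binds.
At p = 57: qd = 222 - 3·57 = 51 and qs = 5·57 - 74 = 211.
Quantity traded falls to 51. At q = 51 the demand price is (222 - 51)/3 = 57 and the supply price is (74 + 51)/5 = 25.
Deadweight loss = ½ · (57 - 25) · (111 - 51) = ½ · 32 · 60 = 960.

960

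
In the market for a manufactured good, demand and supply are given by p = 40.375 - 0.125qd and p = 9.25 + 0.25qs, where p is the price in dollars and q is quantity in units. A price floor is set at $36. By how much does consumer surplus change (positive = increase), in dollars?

Rearranging demand gives qd = 323 - 8p; rearranging supply gives qs = 4p - 37. In a free market, 323 - 8p = 4p - 37 gives the equilibrium p* = 30, q* = 83.
The floor of 36 is above the equilibrium price 30, so it binds.
At p = 36: qd = 323 - 8·36 = 35 and qs = 4·36 - 37 = 107.
Consumer surplus without the control is ½ · (40.375 - 30) · 83 = 430.5625.
With the floor, consumers buy 35 units at 36, so CS = ½ · (40.375 - 36) · 35 = 76.5625.
Change in consumer surplus = 76.5625 - 430.5625 = -354.

-354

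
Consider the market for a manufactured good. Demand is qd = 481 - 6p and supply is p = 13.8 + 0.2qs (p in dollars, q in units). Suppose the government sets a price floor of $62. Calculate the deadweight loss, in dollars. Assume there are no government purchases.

Rearranging supply gives qs = 5p - 69. Equilibrium: 481 - 6p = 5p - 69, so 550 = 11p and p* = 50, q* = 181.
The floor of 62 is above the equilibrium price 50, so it binds.
At p = 62: qd = 481 - 6·62 = 109 and qs = 5·62 - 69 = 241.
Quantity traded falls to 109. At q = 109 the demand price is (481 - 109)/6 = 62 and the supply price is (69 + 109)/5 = 35.6.
Deadweight loss = ½ · (62 - 35.6) · (181 - 109) = ½ · 26.4 · 72 = 950.4.

950.4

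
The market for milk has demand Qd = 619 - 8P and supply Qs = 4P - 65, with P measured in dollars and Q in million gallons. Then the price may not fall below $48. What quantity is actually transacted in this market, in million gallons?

Equilibrium: 619 - 8P = 4P - 65, so 684 = 12P and P* = 57, Q* = 163.
Since 48 is below P* = 57, the floor does not bind and the free-market outcome prevails.

163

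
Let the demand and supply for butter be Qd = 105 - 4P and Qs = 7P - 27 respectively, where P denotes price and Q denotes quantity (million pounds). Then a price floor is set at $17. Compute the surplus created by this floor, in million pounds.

55

Equilibrium: 105 - 4P = 7P - 27, so 132 = 11P and P* = 12, Q* = 57.
Since 17 > 12, the floor is binding.
At P = 17: Qd = 105 - 4·17 = 37 and Qs = 7·17 - 27 = 92.
Surplus = Qs - Qd = 92 - 37 = 55.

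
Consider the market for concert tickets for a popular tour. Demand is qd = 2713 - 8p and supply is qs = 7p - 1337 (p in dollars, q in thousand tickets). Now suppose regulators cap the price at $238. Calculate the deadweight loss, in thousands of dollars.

In a free market, 2713 - 8p = 7p - 1337 gives the equilibrium p* = 270, q* = 553.
Because the ceiling (238) lies below the market-clearing price, it is binding.
At p = 238: qd = 2713 - 8·238 = 809 and qs = 7·238 - 1337 = 329.
Quantity traded falls to 329. At q = 329 the demand price is (2713 - 329)/8 = 298 and the supply price is (1337 + 329)/7 = 238.
Deadweight loss = ½ · (298 - 238) · (553 - 329) = ½ · 60 · 224 = 6720.

6720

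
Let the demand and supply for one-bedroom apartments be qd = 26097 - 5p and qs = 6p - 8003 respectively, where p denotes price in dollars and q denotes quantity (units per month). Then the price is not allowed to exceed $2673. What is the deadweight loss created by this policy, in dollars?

1203371.4

Setting quantity demanded equal to quantity supplied, 26097 - 5p = 6p - 8003, gives p* = 3100 and q* = 10597.
Since 2673 < 3100, the ceiling is binding.
At p = 2673: qd = 26097 - 5·2673 = 12732 and qs = 6·2673 - 8003 = 8035.
Quantity traded falls to 8035. At q = 8035 the demand price is (26097 - 8035)/5 = 3612.4 and the supply price is (8003 + 8035)/6 = 2673.
Deadweight loss = ½ · (3612.4 - 2673) · (10597 - 8035) = ½ · 939.4 · 2562 = 1203371.4.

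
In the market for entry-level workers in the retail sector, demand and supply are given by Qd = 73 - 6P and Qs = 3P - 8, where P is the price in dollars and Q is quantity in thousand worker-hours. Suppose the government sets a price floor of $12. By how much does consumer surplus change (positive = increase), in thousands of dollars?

-30

In a free market, 73 - 6P = 3P - 8 gives the equilibrium P* = 9, Q* = 19.
Because the floor (12) lies above the market-clearing price, it is binding.
At P = 12: Qd = 73 - 6·12 = 1 and Qs = 3·12 - 8 = 28.
Consumer surplus without the control is ½ · (73/6 - 9) · 19 = 361/12.
With the floor, consumers buy 1 units at 12, so CS = ½ · (73/6 - 12) · 1 = 1/12.
Change in consumer surplus = 1/12 - 361/12 = -30.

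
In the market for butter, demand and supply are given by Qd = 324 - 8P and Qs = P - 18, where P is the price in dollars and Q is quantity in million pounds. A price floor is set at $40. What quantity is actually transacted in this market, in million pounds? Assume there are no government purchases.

4

Setting quantity demanded equal to quantity supplied, 324 - 8P = P - 18, gives P* = 38 and Q* = 20.
Since 40 > 38, the floor is binding.
At P = 40: Qd = 324 - 8·40 = 4 and Qs = 40 - 18 = 22.
The quantity actually transacted is the short side, demand: 4.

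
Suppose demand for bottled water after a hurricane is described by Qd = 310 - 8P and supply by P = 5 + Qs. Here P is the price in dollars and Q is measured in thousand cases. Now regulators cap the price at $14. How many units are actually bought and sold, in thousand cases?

Rearranging supply gives Qs = P - 5. In a free market, 310 - 8P = P - 5 gives the equilibrium P* = 35, Q* = 30.
The ceiling of 14 is below the equilibrium price 35, so it binds.
At P = 14: Qd = 310 - 8·14 = 198 and Qs = 14 - 5 = 9.
The quantity actually transacted is the short side, supply: 9.

9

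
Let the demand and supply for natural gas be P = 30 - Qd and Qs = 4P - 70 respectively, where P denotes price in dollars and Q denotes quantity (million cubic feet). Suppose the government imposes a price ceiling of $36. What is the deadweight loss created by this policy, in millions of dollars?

Rearranging demand gives Qd = 30 - P. Setting quantity demanded equal to quantity supplied, 30 - P = 4P - 70, gives P* = 20 and Q* = 10.
The ceiling of 36 is above the equilibrium price 20, so it is not binding; the market clears at P* = 20, Q* = 10.
Since the control does not bind, no trades are prevented and deadweight loss is zero.

0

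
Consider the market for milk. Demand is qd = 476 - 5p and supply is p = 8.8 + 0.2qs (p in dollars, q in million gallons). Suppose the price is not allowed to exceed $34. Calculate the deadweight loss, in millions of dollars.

Rearranging supply gives qs = 5p - 44. Without the control the market clears where 476 - 5p = 5p - 44, i.e. p* = 52 and q* = 216.
Because the ceiling (34) lies below the market-clearing price, it is binding.
At p = 34: qd = 476 - 5·34 = 306 and qs = 5·34 - 44 = 126.
Quantity traded falls to 126. At q = 126 the demand price is (476 - 126)/5 = 70 and the supply price is (44 + 126)/5 = 34.
Deadweight loss = ½ · (70 - 34) · (216 - 126) = ½ · 36 · 90 = 1620.

1620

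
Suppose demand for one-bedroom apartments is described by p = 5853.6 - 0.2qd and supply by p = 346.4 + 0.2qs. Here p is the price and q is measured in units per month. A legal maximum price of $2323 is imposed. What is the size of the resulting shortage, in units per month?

7770

Rearranging demand gives qd = 29268 - 5p; rearranging supply gives qs = 5p - 1732. Setting quantity demanded equal to quantity supplied, 29268 - 5p = 5p - 1732, gives p* = 3100 and q* = 13768.
Since 2323 < 3100, the ceiling is binding.
At p = 2323: qd = 29268 - 5·2323 = 17653 and qs = 5·2323 - 1732 = 9883.
Shortage = qd - qs = 17653 - 9883 = 7770.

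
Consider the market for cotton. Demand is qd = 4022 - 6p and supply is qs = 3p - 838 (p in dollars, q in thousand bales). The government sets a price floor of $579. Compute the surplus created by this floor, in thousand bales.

351

Setting quantity demanded equal to quantity supplied, 4022 - 6p = 3p - 838, gives p* = 540 and q* = 782.
Because the floor (579) lies above the market-clearing price, it is binding.
At p = 579: qd = 4022 - 6·579 = 548 and qs = 3·579 - 838 = 899.
Surplus = qs - qd = 899 - 548 = 351.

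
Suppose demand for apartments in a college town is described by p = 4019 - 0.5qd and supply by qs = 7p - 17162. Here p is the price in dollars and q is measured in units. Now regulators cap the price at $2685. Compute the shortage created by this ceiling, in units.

1035

Rearranging demand gives qd = 8038 - 2p. Without the control the market clears where 8038 - 2p = 7p - 17162, i.e. p* = 2800 and q* = 2438.
The ceiling of 2685 is below the equilibrium price 2800, so it binds.
At p = 2685: qd = 8038 - 2·2685 = 2668 and qs = 7·2685 - 17162 = 1633.
Shortage = qd - qs = 2668 - 1633 = 1035.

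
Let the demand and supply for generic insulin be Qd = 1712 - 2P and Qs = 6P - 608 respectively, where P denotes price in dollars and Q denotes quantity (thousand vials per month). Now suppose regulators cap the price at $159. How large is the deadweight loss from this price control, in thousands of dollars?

Equilibrium: 1712 - 2P = 6P - 608, so 2320 = 8P and P* = 290, Q* = 1132.
Because the ceiling (159) lies below the market-clearing price, it is binding.
At P = 159: Qd = 1712 - 2·159 = 1394 and Qs = 6·159 - 608 = 346.
Quantity traded falls to 346. At Q = 346 the demand price is (1712 - 346)/2 = 683 and the supply price is (608 + 346)/6 = 159.
Deadweight loss = ½ · (683 - 159) · (1132 - 346) = ½ · 524 · 786 = 205932.

205932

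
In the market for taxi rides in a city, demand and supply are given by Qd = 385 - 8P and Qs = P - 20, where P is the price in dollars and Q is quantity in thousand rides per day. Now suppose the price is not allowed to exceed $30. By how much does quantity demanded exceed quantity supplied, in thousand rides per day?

In a free market, 385 - 8P = P - 20 gives the equilibrium P* = 45, Q* = 25.
Since 30 < 45, the ceiling is binding.
At P = 30: Qd = 385 - 8·30 = 145 and Qs = 30 - 20 = 10.
Shortage = Qd - Qs = 145 - 10 = 135.

135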